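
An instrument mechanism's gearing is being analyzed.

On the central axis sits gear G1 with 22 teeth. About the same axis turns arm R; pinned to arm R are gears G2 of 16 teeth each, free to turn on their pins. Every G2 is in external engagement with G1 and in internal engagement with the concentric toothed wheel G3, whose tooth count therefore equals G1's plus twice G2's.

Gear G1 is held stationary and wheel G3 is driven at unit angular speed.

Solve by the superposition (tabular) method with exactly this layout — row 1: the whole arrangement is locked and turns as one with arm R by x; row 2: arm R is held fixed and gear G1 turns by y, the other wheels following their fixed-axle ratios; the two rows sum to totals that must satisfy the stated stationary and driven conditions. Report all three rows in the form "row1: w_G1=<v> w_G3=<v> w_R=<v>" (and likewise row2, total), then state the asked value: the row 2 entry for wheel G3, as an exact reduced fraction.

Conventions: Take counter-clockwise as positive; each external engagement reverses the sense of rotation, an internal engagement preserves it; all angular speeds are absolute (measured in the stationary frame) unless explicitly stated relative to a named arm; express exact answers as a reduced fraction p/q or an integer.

row1: w_G1=27/38 w_G3=27/38 w_R=27/38
row2: w_G1=-27/38 w_G3=11/38 w_R=0
total: w_G1=0 w_G3=1 w_R=27/38
asked value: 11/38

class = planetary set [G3 = 22+2·16 = 54; Willis about the carrier]
row 1 (train locked, turned with arm): all members turn x
row 2 — arm fixed, fixed-axis ratios: sun y, ring −(22/54)·y, arm 0
boundary: total ω_sun = x + y = 0 and total ω_ring = x − (22/54)·y = 1  ⇒  y = -27/38, x = 27/38
row 2 ring = −(22/54)·(-27/38) = 11/38
totals (row 1 + row 2): sun 27/38 + (-27/38) = 0, ring 27/38 + 11/38 = 1, arm 27/38 + 0 = 27/38
asked cell (row2, ring) = 11/38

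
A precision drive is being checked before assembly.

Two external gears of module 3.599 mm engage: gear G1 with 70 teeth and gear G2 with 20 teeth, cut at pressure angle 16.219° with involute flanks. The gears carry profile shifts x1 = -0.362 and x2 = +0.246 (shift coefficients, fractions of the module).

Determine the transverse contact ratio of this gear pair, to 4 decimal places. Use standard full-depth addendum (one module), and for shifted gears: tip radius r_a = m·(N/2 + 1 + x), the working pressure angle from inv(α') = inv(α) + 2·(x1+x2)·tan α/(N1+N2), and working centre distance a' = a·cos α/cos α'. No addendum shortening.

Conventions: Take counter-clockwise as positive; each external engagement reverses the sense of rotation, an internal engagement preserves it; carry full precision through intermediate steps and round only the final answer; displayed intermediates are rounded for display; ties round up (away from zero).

1.8475

class = single-mesh tooth geometry [involute pair 70T × 20T, m = 3.599]
base radii: r_b1 = 120.951734, r_b2 = 34.557638
tip radii: r_a1 = 128.261162, r_a2 = 40.474354
inv(α') = inv(16.219°) + 2·(-0.362+0.246)·tan α/(70+20) = 0.00706170  ⇒  α' = 15.69352°
a' = a·cos α / cos α' = 161.9550·cos 16.219°/cos 15.69352° = 161.530866
action lengths: √(r_a1²−r_b1²) = 42.680251, √(r_a2²−r_b2²) = 21.069954
base pitch p_b = π·m·cos α = 10.856602
CR = (42.680251 + 21.069954 − 161.530866·sin 15.69352°)/10.856602 = 1.847490
contact ratio ≈ 1.8475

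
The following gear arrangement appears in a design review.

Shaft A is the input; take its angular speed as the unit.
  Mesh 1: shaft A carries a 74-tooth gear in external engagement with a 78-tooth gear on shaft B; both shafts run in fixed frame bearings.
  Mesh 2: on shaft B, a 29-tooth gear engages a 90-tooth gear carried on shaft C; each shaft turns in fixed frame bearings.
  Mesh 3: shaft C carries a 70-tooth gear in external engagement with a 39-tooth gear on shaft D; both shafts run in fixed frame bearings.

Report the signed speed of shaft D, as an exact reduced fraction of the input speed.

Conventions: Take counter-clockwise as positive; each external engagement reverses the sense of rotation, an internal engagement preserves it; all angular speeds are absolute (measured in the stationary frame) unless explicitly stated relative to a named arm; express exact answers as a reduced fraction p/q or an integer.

3-mesh fixed-axis compound train (all bearings frame-fixed)
mesh 1 [74T→78T]: |ω|/ω_in = 1×74/78 = 37/39, sense flips to −
mesh 2 [29T→90T]: |ω|/ω_in = (37/39)×29/90 = 1073/3510, sense flips to +
mesh 3 [70T→39T]: |ω|/ω_in = (1073/3510)×70/39 = 7511/13689, sense flips to −
signed output speed (× input speed) = -7511/13689

-7511/13689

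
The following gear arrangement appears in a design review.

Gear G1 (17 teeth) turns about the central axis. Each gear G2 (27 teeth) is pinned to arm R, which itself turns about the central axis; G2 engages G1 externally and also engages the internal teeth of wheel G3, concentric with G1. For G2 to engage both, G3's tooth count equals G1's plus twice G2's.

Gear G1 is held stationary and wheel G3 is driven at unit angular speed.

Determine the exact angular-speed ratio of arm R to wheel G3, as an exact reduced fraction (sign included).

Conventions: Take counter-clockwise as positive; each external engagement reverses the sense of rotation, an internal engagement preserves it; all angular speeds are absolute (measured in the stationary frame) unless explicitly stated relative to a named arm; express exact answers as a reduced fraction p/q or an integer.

class = planetary set [G3 = 17+2·27 = 71; Willis about the carrier]
ring teeth: 17 + 2·27 = 71
17(ω_sun−ω_arm) = −71(ω_ring−ω_arm),  ω_sun = 0, ω_ring = 1
17(0−ω_arm) = −71(1−ω_arm)  ⇒  88·ω_arm = 71  ⇒  ω_arm = 71/88
ω_out/ω_in = 71/88

71/88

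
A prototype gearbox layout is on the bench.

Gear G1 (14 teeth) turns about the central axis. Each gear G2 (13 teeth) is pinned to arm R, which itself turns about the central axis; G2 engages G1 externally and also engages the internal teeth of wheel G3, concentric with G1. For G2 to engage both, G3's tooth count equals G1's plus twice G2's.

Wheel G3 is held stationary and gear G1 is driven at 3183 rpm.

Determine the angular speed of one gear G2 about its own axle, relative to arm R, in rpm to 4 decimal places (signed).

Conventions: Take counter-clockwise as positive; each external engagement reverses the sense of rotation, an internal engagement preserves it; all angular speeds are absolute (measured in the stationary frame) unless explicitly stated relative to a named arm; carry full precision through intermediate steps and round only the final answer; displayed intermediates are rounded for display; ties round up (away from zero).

-2539.1453 rpm

class = planetary set [G3 = 14+2·13 = 40; Willis about the carrier]
normalise by the input: solve with ω_sun = 1, then scale by 3183 rpm
ring teeth: 14 + 2·13 = 40
14(ω_sun−ω_arm) = −40(ω_ring−ω_arm),  ω_ring = 0, ω_sun = 1
14(1−ω_arm) = −40(0−ω_arm)  ⇒  54·ω_arm = 14  ⇒  ω_arm = 7/27
sun–planet mesh: 14·(1−7/27) = −13·(ω_p−ω_arm)  ⇒  ω_p−ω_arm = -280/351
scale: ω_p−ω_arm = -280/351 × 3183 rpm = -2539.1453 rpm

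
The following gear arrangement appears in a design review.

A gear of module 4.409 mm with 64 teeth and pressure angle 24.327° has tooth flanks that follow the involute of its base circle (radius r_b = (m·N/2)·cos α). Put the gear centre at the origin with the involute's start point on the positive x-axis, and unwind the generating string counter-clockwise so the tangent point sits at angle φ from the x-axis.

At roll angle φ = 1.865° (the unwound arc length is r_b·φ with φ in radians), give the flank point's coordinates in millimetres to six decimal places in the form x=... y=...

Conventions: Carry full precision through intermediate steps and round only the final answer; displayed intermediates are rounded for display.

x=128.628780 y=0.001478

single-mesh involute tooth geometry (64T wheel at module 4.409)
pitch radius r_p = m·N/2 = 4.409·64/2 = 141.088000
base radius r_b = r_p·cos α = 141.088000·cos 24.327° = 128.560691
roll angle φ = 1.865° = 0.03255039 rad
x = r_b·(cos φ + φ·sin φ) = 128.628780
y = r_b·(sin φ − φ·cos φ) = 0.001478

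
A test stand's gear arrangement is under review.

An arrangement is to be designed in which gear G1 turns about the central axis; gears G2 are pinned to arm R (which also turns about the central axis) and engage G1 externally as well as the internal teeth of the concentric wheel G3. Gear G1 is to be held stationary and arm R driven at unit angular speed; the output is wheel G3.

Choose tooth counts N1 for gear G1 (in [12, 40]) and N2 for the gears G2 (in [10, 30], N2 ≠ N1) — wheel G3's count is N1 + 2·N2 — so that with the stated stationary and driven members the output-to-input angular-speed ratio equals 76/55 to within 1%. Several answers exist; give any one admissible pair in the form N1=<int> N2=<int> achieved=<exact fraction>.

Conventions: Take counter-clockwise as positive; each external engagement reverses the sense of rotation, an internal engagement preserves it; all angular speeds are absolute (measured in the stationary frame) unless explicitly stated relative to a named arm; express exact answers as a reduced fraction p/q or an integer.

class = planetary set [ratio 76/55 wanted; Willis about the carrier]
Willis with ω_sun = 0: ω_ring/ω_arm = (N1+N3)/N3; set equal to 76/55  ⇒  N3/N1 = 1/(76/55 − 1) = 55/21
N3 = N1 + 2·N2  ⇒  N2/N1 = (N3/N1 − 1)/2 = (55/21 − 1)/2 = 17/21
smallest multiple with N1 ≥ 12 and N2 ≥ 10: k = 1  ⇒  N1 = 1·21 = 21, N2 = 1·17 = 17 (N1 ≤ 40, N2 ≤ 30, N2 ≠ N1 ✓), N3 = 21 + 2·17 = 55
check: (N1+N3)/N3 with N1 = 21, N3 = 55 gives 76/55; |achieved − target| = 0 ≤ 19/1375 ✓

N1=21 N2=17 achieved=76/55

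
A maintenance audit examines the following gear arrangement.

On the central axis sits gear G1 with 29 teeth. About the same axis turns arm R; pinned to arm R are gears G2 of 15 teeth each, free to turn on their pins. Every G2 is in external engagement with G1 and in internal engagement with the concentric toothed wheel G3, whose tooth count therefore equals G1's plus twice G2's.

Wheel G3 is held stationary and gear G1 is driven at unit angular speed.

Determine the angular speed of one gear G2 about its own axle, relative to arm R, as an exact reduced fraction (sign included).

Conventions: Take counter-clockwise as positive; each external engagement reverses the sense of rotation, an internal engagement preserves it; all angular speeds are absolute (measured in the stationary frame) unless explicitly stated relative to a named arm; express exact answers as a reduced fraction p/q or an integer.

-1711/1320

topology: planetary set — G1 29T / G2 15T / G3 59T, arm = carrier (Willis)
ring teeth: 29 + 2·15 = 59
29(ω_sun−ω_arm) = −59(ω_ring−ω_arm),  ω_ring = 0, ω_sun = 1
29(1−ω_arm) = −59(0−ω_arm)  ⇒  88·ω_arm = 29  ⇒  ω_arm = 29/88
sun–planet mesh: 29·(1−29/88) = −15·(ω_p−ω_arm)  ⇒  ω_p−ω_arm = -1711/1320
exact speed ratio = -1711/1320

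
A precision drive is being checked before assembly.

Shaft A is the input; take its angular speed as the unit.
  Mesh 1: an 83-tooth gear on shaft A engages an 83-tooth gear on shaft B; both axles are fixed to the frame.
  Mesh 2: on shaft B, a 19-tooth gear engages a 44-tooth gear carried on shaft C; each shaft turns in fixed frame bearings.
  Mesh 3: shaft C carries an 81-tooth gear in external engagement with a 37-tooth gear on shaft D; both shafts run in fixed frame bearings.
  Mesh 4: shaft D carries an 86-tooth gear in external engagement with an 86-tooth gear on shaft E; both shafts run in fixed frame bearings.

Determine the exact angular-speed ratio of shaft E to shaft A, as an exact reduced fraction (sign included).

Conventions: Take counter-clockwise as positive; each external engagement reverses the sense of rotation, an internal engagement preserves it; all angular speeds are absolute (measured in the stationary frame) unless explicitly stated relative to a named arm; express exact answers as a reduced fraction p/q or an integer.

class = fixed-axis compound train [4 meshes; 4 ratios multiply, 4 sense flips]
mesh 1 [83T→83T]: running ratio 1, sense −
mesh 2 [19T→44T]: running ratio 19/44, sense +
mesh 3 [81T→37T]: running ratio 1539/1628, sense −
mesh 4 [86T→86T]: running ratio 1539/1628, sense +
ω_out/ω_in = 1539/1628

1539/1628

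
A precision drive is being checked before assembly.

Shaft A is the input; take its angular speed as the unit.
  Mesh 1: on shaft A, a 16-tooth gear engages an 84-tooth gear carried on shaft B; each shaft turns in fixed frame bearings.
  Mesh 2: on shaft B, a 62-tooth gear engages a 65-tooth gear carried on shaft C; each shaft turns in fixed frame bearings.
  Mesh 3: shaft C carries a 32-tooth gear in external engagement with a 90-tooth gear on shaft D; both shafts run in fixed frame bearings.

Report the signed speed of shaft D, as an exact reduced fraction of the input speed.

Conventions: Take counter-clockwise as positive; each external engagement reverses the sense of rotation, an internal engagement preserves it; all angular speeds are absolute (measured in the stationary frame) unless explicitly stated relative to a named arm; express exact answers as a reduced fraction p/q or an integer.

-3968/61425

3-mesh fixed-axis compound train (all bearings frame-fixed)
mesh 1 [16T→84T]: |ω|/ω_in = 1×16/84 = 4/21, sense flips to −
mesh 2 [62T→65T]: |ω|/ω_in = (4/21)×62/65 = 248/1365, sense flips to +
mesh 3 [32T→90T]: |ω|/ω_in = (248/1365)×32/90 = 3968/61425, sense flips to −
signed output speed (× input speed) = -3968/61425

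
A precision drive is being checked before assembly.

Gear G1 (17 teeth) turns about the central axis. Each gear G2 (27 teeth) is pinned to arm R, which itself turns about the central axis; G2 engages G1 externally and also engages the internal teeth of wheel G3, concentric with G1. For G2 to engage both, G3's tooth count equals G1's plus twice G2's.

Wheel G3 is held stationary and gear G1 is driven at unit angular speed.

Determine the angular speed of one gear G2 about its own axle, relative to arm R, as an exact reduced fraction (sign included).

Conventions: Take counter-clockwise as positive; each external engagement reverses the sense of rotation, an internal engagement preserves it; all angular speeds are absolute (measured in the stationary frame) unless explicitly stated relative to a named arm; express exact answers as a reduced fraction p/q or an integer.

-1207/2376

planetary set (17T centre, 27T on arm, 71T internal) — Willis relation
ring teeth: 17 + 2·27 = 71
17(ω_sun−ω_arm) = −71(ω_ring−ω_arm),  ω_ring = 0, ω_sun = 1
17(1−ω_arm) = −71(0−ω_arm)  ⇒  88·ω_arm = 17  ⇒  ω_arm = 17/88
sun–planet mesh: 17·(1−17/88) = −27·(ω_p−ω_arm)  ⇒  ω_p−ω_arm = -1207/2376
exact speed ratio = -1207/2376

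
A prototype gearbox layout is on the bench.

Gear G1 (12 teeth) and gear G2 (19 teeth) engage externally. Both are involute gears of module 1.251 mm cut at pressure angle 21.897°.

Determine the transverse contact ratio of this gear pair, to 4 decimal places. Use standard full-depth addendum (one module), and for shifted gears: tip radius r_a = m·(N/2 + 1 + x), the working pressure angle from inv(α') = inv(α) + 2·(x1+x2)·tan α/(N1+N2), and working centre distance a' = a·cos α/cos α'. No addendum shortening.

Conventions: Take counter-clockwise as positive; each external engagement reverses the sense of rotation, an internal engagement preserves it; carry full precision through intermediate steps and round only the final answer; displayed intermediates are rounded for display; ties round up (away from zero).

topology: single-mesh involute geometry — m = 1.251, 12T/19T pair
base radii: r_b1 = 6.964486, r_b2 = 11.027102
tip radii: r_a1 = 8.757000, r_a2 = 13.135500
no profile shift: α' = α, a' = a
action lengths: √(r_a1²−r_b1²) = 5.308577, √(r_a2²−r_b2²) = 7.137533
base pitch p_b = π·m·cos α = 3.646596
CR = (5.308577 + 7.137533 − 19.390500·sin 21.89700°)/3.646596 = 1.430000
contact ratio ≈ 1.4300

1.4300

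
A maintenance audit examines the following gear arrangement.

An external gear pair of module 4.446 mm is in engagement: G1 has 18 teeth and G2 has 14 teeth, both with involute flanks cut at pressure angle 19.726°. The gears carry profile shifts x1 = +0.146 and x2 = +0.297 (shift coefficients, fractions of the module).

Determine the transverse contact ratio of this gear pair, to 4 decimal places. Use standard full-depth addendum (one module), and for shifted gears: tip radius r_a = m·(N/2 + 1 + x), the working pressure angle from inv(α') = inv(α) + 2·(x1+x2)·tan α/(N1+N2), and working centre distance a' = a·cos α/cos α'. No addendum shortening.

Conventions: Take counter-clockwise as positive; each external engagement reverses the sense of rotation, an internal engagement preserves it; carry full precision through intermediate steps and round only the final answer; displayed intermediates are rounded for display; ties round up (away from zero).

class = single-mesh tooth geometry [involute pair 18T × 14T, m = 4.446]
base radii: r_b1 = 37.665878, r_b2 = 29.295683
tip radii: r_a1 = 45.109116, r_a2 = 36.888462
inv(α') = inv(19.726°) + 2·(+0.146+0.297)·tan α/(18+14) = 0.02420797  ⇒  α' = 23.36211°
a' = a·cos α / cos α' = 71.1360·cos 19.726°/cos 23.36211° = 72.941518
action lengths: √(r_a1²−r_b1²) = 24.821644, √(r_a2²−r_b2²) = 22.416994
base pitch p_b = π·m·cos α = 13.147872
CR = (24.821644 + 22.416994 − 72.941518·sin 23.36211°)/13.147872 = 1.392952
contact ratio ≈ 1.3930

1.3930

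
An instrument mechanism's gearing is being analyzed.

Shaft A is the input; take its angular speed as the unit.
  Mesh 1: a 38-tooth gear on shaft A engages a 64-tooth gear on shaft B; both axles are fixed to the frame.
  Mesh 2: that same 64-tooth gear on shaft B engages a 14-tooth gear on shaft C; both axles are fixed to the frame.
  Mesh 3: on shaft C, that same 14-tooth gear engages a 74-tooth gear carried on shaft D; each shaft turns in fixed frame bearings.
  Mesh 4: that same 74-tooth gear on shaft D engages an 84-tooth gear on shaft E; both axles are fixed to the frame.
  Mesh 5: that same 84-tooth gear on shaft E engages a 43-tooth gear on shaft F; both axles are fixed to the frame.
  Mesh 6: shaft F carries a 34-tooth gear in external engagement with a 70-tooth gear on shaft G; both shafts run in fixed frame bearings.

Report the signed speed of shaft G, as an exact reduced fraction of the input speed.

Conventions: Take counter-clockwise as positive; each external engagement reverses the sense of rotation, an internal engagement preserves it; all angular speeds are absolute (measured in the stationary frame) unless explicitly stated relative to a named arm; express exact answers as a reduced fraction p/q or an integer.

6-mesh fixed-axis compound train (all bearings frame-fixed)
mesh 1 [38T→64T]: |ω|/ω_in = 1×38/64 = 19/32, sense flips to −
mesh 2 [64T→14T]: |ω|/ω_in = (19/32)×64/14 = 19/7, sense flips to +
mesh 3 [14T→74T]: |ω|/ω_in = (19/7)×14/74 = 19/37, sense flips to −
mesh 4 [74T→84T]: |ω|/ω_in = (19/37)×74/84 = 19/42, sense flips to +
mesh 5 [84T→43T]: |ω|/ω_in = (19/42)×84/43 = 38/43, sense flips to −
mesh 6 [34T→70T]: |ω|/ω_in = (38/43)×34/70 = 646/1505, sense flips to +
signed output speed (× input speed) = 646/1505

646/1505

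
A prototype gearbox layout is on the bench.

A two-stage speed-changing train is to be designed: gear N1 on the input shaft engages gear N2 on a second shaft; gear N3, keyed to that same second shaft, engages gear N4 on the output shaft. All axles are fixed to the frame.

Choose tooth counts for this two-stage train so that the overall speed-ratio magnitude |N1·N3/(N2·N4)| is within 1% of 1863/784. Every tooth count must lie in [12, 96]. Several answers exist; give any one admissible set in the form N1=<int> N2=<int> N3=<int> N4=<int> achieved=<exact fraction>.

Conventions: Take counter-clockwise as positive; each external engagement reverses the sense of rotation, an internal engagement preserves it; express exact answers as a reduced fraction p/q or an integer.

design class (target 1863/784): fixed-axis compound train
target = 1863/784 in lowest terms: an exact hit needs N1·N3 = k·1863 and N2·N4 = k·784 for one integer k, every count in [12, 96]; additionally prefer no 1:1 stage (N1 ≠ N2, N3 ≠ N4)
k = 1: N1·N3 = 1863 = 23·81, N2·N4 = 784 = 14·56
achieved = 23·81/(14·56) = 1863/784; |achieved − target| = 0 ≤ 1863/78400 ✓

N1=23 N2=14 N3=81 N4=56 achieved=1863/784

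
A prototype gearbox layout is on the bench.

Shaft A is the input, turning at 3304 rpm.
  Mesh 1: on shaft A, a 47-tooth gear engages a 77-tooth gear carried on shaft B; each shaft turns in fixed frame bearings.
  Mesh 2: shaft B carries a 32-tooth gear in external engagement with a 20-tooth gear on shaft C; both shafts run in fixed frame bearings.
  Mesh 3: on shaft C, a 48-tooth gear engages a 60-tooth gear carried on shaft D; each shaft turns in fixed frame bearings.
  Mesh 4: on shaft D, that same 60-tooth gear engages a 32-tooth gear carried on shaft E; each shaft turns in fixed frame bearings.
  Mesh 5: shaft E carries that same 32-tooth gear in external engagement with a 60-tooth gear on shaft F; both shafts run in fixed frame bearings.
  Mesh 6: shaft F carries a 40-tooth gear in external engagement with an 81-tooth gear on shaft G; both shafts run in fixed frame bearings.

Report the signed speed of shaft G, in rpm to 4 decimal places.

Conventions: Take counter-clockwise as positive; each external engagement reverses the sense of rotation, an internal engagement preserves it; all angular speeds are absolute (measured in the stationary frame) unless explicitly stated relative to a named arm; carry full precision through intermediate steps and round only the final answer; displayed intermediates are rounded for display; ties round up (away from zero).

recognized (7 fixed axles, 6 meshes): fixed-axis compound train
mesh 1 [47T→77T]: ω = 3304.0000×47/77 = 2016.7273 rpm, sense flips to −
mesh 2 [32T→20T]: ω = 2016.7273×32/20 = 3226.7636 rpm, sense flips to +
mesh 3 [48T→60T]: ω = 3226.7636×48/60 = 2581.4109 rpm, sense flips to −
mesh 4 [60T→32T]: ω = 2581.4109×60/32 = 4840.1455 rpm, sense flips to +
mesh 5 [32T→60T]: ω = 4840.1455×32/60 = 2581.4109 rpm, sense flips to −
mesh 6 [40T→81T]: ω = 2581.4109×40/81 = 1274.7708 rpm, sense flips to +
signed output speed = +1274.7708 rpm

+1274.7708 rpm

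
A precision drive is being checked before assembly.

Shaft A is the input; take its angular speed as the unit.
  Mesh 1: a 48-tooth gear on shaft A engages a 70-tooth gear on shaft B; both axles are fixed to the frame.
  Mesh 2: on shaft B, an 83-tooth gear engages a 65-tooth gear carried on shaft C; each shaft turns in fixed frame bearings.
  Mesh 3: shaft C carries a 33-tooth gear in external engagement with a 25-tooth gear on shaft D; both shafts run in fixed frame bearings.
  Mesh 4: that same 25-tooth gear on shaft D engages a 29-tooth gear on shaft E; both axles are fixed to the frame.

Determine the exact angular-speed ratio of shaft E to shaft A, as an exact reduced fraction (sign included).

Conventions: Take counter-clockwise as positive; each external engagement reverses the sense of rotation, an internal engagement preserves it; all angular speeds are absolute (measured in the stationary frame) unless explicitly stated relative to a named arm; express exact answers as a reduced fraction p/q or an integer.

65736/65975

class = fixed-axis compound train [4 meshes; 4 ratios multiply, 4 sense flips]
mesh 1 [48T→70T]: running ratio 24/35, sense −
mesh 2 [83T→65T]: running ratio 1992/2275, sense +
mesh 3 [33T→25T]: running ratio 65736/56875, sense −
mesh 4 [25T→29T]: running ratio 65736/65975, sense +
ω_out/ω_in = 65736/65975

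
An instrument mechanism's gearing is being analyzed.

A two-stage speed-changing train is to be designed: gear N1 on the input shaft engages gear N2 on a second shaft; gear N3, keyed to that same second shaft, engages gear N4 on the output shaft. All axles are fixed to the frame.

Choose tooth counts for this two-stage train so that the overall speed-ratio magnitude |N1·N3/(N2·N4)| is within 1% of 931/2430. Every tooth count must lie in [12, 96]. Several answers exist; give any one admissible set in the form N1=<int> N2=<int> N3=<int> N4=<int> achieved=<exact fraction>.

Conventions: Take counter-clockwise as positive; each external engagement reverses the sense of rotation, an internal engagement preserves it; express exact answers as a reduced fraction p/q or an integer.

N1=19 N2=27 N3=49 N4=90 achieved=931/2430

topology: fixed-axis compound train — 2 stages, target 931/2430
target = 931/2430 in lowest terms: an exact hit needs N1·N3 = k·931 and N2·N4 = k·2430 for one integer k, every count in [12, 96]; additionally prefer no 1:1 stage (N1 ≠ N2, N3 ≠ N4)
k = 1: N1·N3 = 931 = 19·49, N2·N4 = 2430 = 27·90
achieved = 19·49/(27·90) = 931/2430; |achieved − target| = 0 ≤ 931/243000 ✓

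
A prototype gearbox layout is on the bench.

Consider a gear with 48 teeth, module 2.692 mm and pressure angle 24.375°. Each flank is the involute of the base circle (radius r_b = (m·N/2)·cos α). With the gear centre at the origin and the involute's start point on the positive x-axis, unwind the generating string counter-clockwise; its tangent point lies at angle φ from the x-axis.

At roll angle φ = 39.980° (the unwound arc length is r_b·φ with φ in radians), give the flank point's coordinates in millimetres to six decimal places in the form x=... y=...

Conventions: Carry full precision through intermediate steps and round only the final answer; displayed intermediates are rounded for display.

x=71.478587 y=6.345764

single-mesh involute tooth geometry (48T wheel at module 2.692)
pitch radius r_p = m·N/2 = 2.692·48/2 = 64.608000
base radius r_b = r_p·cos α = 64.608000·cos 24.375° = 58.849090
roll angle φ = 39.980° = 0.69778263 rad
x = r_b·(cos φ + φ·sin φ) = 71.478587
y = r_b·(sin φ − φ·cos φ) = 6.345764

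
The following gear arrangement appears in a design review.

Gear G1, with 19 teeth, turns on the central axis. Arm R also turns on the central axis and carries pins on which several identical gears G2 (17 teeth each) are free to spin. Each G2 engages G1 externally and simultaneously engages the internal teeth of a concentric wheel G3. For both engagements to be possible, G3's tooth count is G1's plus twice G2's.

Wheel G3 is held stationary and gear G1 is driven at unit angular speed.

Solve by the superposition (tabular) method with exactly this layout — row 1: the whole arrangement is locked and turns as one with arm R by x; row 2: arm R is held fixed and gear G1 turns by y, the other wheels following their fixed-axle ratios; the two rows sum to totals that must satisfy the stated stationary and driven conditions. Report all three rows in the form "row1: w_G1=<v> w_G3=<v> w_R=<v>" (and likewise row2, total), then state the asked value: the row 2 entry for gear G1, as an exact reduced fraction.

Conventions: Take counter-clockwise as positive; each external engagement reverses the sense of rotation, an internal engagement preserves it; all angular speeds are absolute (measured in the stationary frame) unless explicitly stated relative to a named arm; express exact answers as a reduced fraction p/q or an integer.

planetary set (19T centre, 17T on arm, 53T internal) — Willis relation
row 1 (train locked, turned with arm): all members turn x
superposition row 2 [arm held]: sun y, ring −(19/53)·y, arm 0
boundary: total ω_ring = x − (19/53)·y = 0 and total ω_sun = x + y = 1  ⇒  y = 53/72, x = 19/72
row 2 ring = −(19/53)·53/72 = -19/72
totals (row 1 + row 2): sun 19/72 + 53/72 = 1, ring 19/72 + (-19/72) = 0, arm 19/72 + 0 = 19/72
asked cell (row2, sun) = 53/72

row1: w_G1=19/72 w_G3=19/72 w_R=19/72
row2: w_G1=53/72 w_G3=-19/72 w_R=0
total: w_G1=1 w_G3=0 w_R=19/72
asked value: 53/72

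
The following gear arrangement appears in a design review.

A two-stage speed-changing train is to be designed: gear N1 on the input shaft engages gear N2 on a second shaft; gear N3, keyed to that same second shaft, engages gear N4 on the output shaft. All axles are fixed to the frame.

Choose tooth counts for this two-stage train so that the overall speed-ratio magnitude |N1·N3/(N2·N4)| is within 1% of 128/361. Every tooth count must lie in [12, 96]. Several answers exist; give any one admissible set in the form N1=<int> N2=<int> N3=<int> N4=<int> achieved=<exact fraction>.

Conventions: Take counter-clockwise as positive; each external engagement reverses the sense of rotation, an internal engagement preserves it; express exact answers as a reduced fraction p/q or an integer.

N1=16 N2=19 N3=16 N4=38 achieved=128/361

2-stage fixed-axis compound train for ratio 128/361
target = 128/361 in lowest terms: an exact hit needs N1·N3 = k·128 and N2·N4 = k·361 for one integer k, every count in [12, 96]; additionally prefer no 1:1 stage (N1 ≠ N2, N3 ≠ N4)
k = 1: no 1:1-free in-range split of k·128 and k·361 into factor pairs; take k = 2
k = 2: N1·N3 = 256 = 16·16, N2·N4 = 722 = 19·38
achieved = 16·16/(19·38) = 128/361; |achieved − target| = 0 ≤ 32/9025 ✓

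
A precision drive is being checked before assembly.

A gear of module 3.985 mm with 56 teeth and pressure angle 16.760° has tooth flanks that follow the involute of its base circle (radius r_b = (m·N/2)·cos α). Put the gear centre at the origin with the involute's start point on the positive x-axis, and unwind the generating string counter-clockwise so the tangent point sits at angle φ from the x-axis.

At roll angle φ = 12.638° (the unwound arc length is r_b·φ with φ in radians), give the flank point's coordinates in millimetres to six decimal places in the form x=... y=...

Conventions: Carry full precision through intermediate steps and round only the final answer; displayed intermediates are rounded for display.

recognized (one wheel, involute flank): single-mesh tooth geometry, m = 3.985, N = 56
pitch radius r_p = m·N/2 = 3.985·56/2 = 111.580000
base radius r_b = r_p·cos α = 111.580000·cos 16.760° = 106.840198
roll angle φ = 12.638° = 0.22057471 rad
x = r_b·(cos φ + φ·sin φ) = 109.407730
y = r_b·(sin φ − φ·cos φ) = 0.380335

x=109.407730 y=0.380335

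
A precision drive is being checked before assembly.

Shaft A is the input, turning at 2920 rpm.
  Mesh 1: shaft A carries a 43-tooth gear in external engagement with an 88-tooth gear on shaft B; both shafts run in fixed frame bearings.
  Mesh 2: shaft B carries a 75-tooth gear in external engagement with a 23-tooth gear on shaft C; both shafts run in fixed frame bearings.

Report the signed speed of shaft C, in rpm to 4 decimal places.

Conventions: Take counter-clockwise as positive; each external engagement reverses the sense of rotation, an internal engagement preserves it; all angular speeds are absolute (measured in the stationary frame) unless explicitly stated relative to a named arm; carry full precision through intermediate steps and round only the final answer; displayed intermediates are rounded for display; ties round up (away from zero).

+4652.6680 rpm

2-mesh fixed-axis compound train (all bearings frame-fixed)
mesh 1 [43T→88T]: ω = 2920.0000×43/88 = 1426.8182 rpm, sense flips to −
mesh 2 [75T→23T]: ω = 1426.8182×75/23 = 4652.6680 rpm, sense flips to +
signed output speed = +4652.6680 rpm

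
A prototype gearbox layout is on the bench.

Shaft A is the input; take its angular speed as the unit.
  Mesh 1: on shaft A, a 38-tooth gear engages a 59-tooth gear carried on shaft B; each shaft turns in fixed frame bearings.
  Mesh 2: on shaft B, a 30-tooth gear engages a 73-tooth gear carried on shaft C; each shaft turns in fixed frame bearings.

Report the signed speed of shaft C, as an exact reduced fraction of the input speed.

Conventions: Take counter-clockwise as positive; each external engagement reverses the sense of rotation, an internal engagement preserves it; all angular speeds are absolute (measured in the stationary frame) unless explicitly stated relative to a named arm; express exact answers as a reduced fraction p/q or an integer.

1140/4307

2-mesh fixed-axis compound train (all bearings frame-fixed)
mesh 1 [38T→59T]: |ω|/ω_in = 1×38/59 = 38/59, sense flips to −
mesh 2 [30T→73T]: |ω|/ω_in = (38/59)×30/73 = 1140/4307, sense flips to +
signed output speed (× input speed) = 1140/4307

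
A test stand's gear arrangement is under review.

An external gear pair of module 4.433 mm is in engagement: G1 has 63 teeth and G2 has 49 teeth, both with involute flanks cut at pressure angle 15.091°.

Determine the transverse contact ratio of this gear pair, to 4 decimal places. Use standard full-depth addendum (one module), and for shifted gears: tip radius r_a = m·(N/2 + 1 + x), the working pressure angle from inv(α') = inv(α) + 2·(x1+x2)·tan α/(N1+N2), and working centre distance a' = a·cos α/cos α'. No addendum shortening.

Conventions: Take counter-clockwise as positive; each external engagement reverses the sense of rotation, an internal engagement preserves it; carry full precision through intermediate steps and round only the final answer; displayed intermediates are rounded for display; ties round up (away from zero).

class = single-mesh tooth geometry [involute pair 63T × 49T, m = 4.433]
base radii: r_b1 = 134.823828, r_b2 = 104.862977
tip radii: r_a1 = 144.072500, r_a2 = 113.041500
no profile shift: α' = α, a' = a
action lengths: √(r_a1²−r_b1²) = 50.787998, √(r_a2²−r_b2²) = 42.215361
base pitch p_b = π·m·cos α = 13.446398
CR = (50.787998 + 42.215361 − 248.248000·sin 15.09100°)/13.446398 = 2.109954
contact ratio ≈ 2.1100

2.1100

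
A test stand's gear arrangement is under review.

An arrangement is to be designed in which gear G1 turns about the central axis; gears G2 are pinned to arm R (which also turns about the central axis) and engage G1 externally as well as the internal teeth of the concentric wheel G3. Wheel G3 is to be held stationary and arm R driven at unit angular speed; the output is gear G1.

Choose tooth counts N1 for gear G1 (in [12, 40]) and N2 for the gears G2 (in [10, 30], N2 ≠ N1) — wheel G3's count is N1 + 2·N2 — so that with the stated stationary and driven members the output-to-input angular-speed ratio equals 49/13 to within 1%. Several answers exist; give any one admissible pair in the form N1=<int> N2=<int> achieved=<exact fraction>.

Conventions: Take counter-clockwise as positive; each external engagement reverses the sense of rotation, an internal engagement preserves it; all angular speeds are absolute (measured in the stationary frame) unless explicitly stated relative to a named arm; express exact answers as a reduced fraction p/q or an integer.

planetary set to be sized for 49/13 (Willis relation)
Willis with ω_ring = 0: ω_sun/ω_arm = (N1+N3)/N1; set equal to 49/13  ⇒  N3/N1 = 49/13 − 1 = 36/13
N3 = N1 + 2·N2  ⇒  N2/N1 = (N3/N1 − 1)/2 = (36/13 − 1)/2 = 23/26
smallest multiple with N1 ≥ 12 and N2 ≥ 10: k = 1  ⇒  N1 = 1·26 = 26, N2 = 1·23 = 23 (N1 ≤ 40, N2 ≤ 30, N2 ≠ N1 ✓), N3 = 26 + 2·23 = 72
check: (N1+N3)/N1 with N1 = 26, N3 = 72 gives 49/13; |achieved − target| = 0 ≤ 49/1300 ✓

N1=26 N2=23 achieved=49/13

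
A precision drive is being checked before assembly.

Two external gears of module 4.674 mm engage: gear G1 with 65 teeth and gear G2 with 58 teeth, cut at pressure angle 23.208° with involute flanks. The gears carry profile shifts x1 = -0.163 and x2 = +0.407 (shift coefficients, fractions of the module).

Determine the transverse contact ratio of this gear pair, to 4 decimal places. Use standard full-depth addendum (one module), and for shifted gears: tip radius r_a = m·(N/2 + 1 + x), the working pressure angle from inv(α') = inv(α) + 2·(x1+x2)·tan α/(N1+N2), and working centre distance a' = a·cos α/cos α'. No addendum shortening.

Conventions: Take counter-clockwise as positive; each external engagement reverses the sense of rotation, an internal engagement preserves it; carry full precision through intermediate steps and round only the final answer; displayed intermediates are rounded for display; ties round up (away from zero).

1.5919

recognized (one external pair, fixed centres): single-mesh tooth geometry, m = 4.674, N1 = 65, N2 = 58
base radii: r_b1 = 139.612897, r_b2 = 124.577662
tip radii: r_a1 = 155.817138, r_a2 = 142.122318
inv(α') = inv(23.208°) + 2·(-0.163+0.407)·tan α/(65+58) = 0.02541094  ⇒  α' = 23.72514°
a' = a·cos α / cos α' = 287.4510·cos 23.208°/cos 23.72514° = 288.579537
action lengths: √(r_a1²−r_b1²) = 69.189736, √(r_a2²−r_b2²) = 68.404382
base pitch p_b = π·m·cos α = 13.495595
CR = (69.189736 + 68.404382 − 288.579537·sin 23.72514°)/13.495595 = 1.591947
contact ratio ≈ 1.5919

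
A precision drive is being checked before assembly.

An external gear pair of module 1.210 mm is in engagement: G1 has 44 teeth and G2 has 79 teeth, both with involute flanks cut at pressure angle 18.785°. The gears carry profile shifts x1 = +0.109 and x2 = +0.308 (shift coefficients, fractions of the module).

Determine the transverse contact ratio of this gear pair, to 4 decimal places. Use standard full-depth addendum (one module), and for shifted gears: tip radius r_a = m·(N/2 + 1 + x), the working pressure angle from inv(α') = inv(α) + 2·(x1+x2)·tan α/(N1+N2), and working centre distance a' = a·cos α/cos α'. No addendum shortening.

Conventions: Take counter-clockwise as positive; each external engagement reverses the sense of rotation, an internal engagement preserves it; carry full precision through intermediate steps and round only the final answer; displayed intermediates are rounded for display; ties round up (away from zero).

recognized (one external pair, fixed centres): single-mesh tooth geometry, m = 1.210, N1 = 44, N2 = 79
base radii: r_b1 = 25.202048, r_b2 = 45.249132
tip radii: r_a1 = 27.961890, r_a2 = 49.377680
inv(α') = inv(18.785°) + 2·(+0.109+0.308)·tan α/(44+79) = 0.01458184  ⇒  α' = 19.85943°
a' = a·cos α / cos α' = 74.4150·cos 18.785°/cos 19.85943° = 74.905917
action lengths: √(r_a1²−r_b1²) = 12.112970, √(r_a2²−r_b2²) = 19.765407
base pitch p_b = π·m·cos α = 3.598844
CR = (12.112970 + 19.765407 − 74.905917·sin 19.85943°)/3.598844 = 1.787189
contact ratio ≈ 1.7872

1.7872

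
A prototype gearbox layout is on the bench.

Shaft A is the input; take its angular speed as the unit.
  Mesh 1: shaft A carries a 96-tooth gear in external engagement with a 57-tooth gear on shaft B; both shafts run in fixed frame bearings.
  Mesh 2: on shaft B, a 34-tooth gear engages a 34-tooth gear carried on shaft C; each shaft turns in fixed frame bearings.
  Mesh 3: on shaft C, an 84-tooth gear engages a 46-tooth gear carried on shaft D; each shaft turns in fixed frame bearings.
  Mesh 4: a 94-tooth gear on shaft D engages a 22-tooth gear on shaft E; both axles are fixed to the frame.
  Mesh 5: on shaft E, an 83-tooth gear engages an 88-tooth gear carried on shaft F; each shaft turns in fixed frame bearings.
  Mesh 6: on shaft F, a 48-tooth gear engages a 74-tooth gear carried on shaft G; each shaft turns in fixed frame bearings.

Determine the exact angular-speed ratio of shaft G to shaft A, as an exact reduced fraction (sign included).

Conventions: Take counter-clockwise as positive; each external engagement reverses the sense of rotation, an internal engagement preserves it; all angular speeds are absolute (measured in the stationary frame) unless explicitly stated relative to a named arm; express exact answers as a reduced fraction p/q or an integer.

15728832/1956449

class = fixed-axis compound train [6 meshes; 6 ratios multiply, 6 sense flips]
mesh 1 [96T→57T]: running ratio 32/19, sense −
mesh 2 [34T→34T]: running ratio 32/19, sense +
mesh 3 [84T→46T]: running ratio 1344/437, sense −
mesh 4 [94T→22T]: running ratio 63168/4807, sense +
mesh 5 [83T→88T]: running ratio 655368/52877, sense −
mesh 6 [48T→74T]: running ratio 15728832/1956449, sense +
ω_out/ω_in = 15728832/1956449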